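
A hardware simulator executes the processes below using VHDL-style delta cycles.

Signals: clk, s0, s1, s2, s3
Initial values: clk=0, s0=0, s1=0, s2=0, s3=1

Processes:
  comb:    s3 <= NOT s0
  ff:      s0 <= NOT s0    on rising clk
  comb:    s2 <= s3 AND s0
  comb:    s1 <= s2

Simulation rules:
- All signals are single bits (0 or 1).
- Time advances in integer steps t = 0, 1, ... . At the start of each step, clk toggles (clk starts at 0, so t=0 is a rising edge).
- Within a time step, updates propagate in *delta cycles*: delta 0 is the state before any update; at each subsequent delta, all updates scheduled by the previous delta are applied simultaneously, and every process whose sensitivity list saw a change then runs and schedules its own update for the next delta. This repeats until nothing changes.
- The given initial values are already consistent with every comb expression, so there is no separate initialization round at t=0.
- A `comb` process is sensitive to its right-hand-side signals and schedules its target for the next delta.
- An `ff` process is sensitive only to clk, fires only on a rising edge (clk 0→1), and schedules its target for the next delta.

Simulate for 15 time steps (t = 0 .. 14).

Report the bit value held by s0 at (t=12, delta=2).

1

t0.Δ0 clk=0 s3=1 s0=0 s1=0 s2=0
t0.Δ1 clk=1 s3=1 s0=0 s1=0 s2=0
t0.Δ2 clk=1 s3=1 s0=1 s1=0 s2=0
t0.Δ3 clk=1 s3=0 s0=1 s1=0 s2=1
t0.Δ4 clk=1 s3=0 s0=1 s1=1 s2=0
t0.Δ5 clk=1 s3=0 s0=1 s1=0 s2=0
t1.Δ0 clk=1 s3=0 s0=1 s1=0 s2=0
t1.Δ1 clk=0 s3=0 s0=1 s1=0 s2=0
t2.Δ0 clk=0 s3=0 s0=1 s1=0 s2=0
t2.Δ1 clk=1 s3=0 s0=1 s1=0 s2=0
t2.Δ2 clk=1 s3=0 s0=0 s1=0 s2=0
t2.Δ3 clk=1 s3=1 s0=0 s1=0 s2=0
t3.Δ0 clk=1 s3=1 s0=0 s1=0 s2=0
t3.Δ1 clk=0 s3=1 s0=0 s1=0 s2=0
t4.Δ0 clk=0 s3=1 s0=0 s1=0 s2=0
t4.Δ1 clk=1 s3=1 s0=0 s1=0 s2=0
t4.Δ2 clk=1 s3=1 s0=1 s1=0 s2=0
t4.Δ3 clk=1 s3=0 s0=1 s1=0 s2=1
t4.Δ4 clk=1 s3=0 s0=1 s1=1 s2=0
t4.Δ5 clk=1 s3=0 s0=1 s1=0 s2=0
t5.Δ0 clk=1 s3=0 s0=1 s1=0 s2=0
t5.Δ1 clk=0 s3=0 s0=1 s1=0 s2=0
t6.Δ0 clk=0 s3=0 s0=1 s1=0 s2=0
t6.Δ1 clk=1 s3=0 s0=1 s1=0 s2=0
t6.Δ2 clk=1 s3=0 s0=0 s1=0 s2=0
t6.Δ3 clk=1 s3=1 s0=0 s1=0 s2=0
t7.Δ0 clk=1 s3=1 s0=0 s1=0 s2=0
t7.Δ1 clk=0 s3=1 s0=0 s1=0 s2=0
t8.Δ0 clk=0 s3=1 s0=0 s1=0 s2=0
t8.Δ1 clk=1 s3=1 s0=0 s1=0 s2=0
t8.Δ2 clk=1 s3=1 s0=1 s1=0 s2=0
t8.Δ3 clk=1 s3=0 s0=1 s1=0 s2=1
t8.Δ4 clk=1 s3=0 s0=1 s1=1 s2=0
t8.Δ5 clk=1 s3=0 s0=1 s1=0 s2=0
t9.Δ0 clk=1 s3=0 s0=1 s1=0 s2=0
t9.Δ1 clk=0 s3=0 s0=1 s1=0 s2=0
t10.Δ0 clk=0 s3=0 s0=1 s1=0 s2=0
t10.Δ1 clk=1 s3=0 s0=1 s1=0 s2=0
t10.Δ2 clk=1 s3=0 s0=0 s1=0 s2=0
t10.Δ3 clk=1 s3=1 s0=0 s1=0 s2=0
t11.Δ0 clk=1 s3=1 s0=0 s1=0 s2=0
t11.Δ1 clk=0 s3=1 s0=0 s1=0 s2=0
t12.Δ0 clk=0 s3=1 s0=0 s1=0 s2=0
t12.Δ1 clk=1 s3=1 s0=0 s1=0 s2=0
t12.Δ2 clk=1 s3=1 s0=1 s1=0 s2=0
t12.Δ3 clk=1 s3=0 s0=1 s1=0 s2=1
t12.Δ4 clk=1 s3=0 s0=1 s1=1 s2=0
t12.Δ5 clk=1 s3=0 s0=1 s1=0 s2=0
t13.Δ0 clk=1 s3=0 s0=1 s1=0 s2=0
t13.Δ1 clk=0 s3=0 s0=1 s1=0 s2=0
t14.Δ0 clk=0 s3=0 s0=1 s1=0 s2=0
t14.Δ1 clk=1 s3=0 s0=1 s1=0 s2=0
t14.Δ2 clk=1 s3=0 s0=0 s1=0 s2=0
t14.Δ3 clk=1 s3=1 s0=0 s1=0 s2=0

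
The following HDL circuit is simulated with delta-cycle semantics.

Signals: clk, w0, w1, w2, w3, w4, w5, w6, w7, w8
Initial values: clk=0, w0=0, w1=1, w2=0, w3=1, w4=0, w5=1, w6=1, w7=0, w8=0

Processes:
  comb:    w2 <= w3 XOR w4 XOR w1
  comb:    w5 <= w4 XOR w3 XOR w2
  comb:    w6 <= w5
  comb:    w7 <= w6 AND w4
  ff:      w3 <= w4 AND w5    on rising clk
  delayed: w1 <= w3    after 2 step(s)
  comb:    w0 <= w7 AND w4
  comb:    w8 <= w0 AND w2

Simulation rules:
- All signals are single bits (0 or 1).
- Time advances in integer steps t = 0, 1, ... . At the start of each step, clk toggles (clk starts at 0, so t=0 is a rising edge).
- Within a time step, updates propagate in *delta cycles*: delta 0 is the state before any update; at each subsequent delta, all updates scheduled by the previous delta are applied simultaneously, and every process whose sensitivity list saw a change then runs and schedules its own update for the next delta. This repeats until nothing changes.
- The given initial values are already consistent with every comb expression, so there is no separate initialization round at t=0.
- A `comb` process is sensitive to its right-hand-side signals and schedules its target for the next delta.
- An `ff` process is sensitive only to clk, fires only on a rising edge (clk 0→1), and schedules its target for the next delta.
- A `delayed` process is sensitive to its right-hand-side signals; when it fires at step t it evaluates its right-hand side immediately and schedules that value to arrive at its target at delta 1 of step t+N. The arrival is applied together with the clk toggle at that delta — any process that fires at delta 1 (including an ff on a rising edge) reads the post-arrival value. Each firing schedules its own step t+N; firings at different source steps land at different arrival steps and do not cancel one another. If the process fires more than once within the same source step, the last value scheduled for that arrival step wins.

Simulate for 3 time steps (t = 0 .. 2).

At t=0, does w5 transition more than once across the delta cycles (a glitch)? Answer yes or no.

yes

t0.Δ0 w8=0 w1=1 w3=1 w7=0 w6=1 w5=1 w0=0 w2=0 w4=0 clk=0
t0.Δ1 w8=0 w1=1 w3=1 w7=0 w6=1 w5=1 w0=0 w2=0 w4=0 clk=1
t0.Δ2 w8=0 w1=1 w3=0 w7=0 w6=1 w5=1 w0=0 w2=0 w4=0 clk=1
t0.Δ3 w8=0 w1=1 w3=0 w7=0 w6=1 w5=0 w0=0 w2=1 w4=0 clk=1
t0.Δ4 w8=0 w1=1 w3=0 w7=0 w6=0 w5=1 w0=0 w2=1 w4=0 clk=1
t0.Δ5 w8=0 w1=1 w3=0 w7=0 w6=1 w5=1 w0=0 w2=1 w4=0 clk=1
t1.Δ0 w8=0 w1=1 w3=0 w7=0 w6=1 w5=1 w0=0 w2=1 w4=0 clk=1
t1.Δ1 w8=0 w1=1 w3=0 w7=0 w6=1 w5=1 w0=0 w2=1 w4=0 clk=0
t2.Δ0 w8=0 w1=1 w3=0 w7=0 w6=1 w5=1 w0=0 w2=1 w4=0 clk=0
t2.Δ1 w8=0 w1=0 w3=0 w7=0 w6=1 w5=1 w0=0 w2=1 w4=0 clk=1
t2.Δ2 w8=0 w1=0 w3=0 w7=0 w6=1 w5=1 w0=0 w2=0 w4=0 clk=1
t2.Δ3 w8=0 w1=0 w3=0 w7=0 w6=1 w5=0 w0=0 w2=0 w4=0 clk=1
t2.Δ4 w8=0 w1=0 w3=0 w7=0 w6=0 w5=0 w0=0 w2=0 w4=0 clk=1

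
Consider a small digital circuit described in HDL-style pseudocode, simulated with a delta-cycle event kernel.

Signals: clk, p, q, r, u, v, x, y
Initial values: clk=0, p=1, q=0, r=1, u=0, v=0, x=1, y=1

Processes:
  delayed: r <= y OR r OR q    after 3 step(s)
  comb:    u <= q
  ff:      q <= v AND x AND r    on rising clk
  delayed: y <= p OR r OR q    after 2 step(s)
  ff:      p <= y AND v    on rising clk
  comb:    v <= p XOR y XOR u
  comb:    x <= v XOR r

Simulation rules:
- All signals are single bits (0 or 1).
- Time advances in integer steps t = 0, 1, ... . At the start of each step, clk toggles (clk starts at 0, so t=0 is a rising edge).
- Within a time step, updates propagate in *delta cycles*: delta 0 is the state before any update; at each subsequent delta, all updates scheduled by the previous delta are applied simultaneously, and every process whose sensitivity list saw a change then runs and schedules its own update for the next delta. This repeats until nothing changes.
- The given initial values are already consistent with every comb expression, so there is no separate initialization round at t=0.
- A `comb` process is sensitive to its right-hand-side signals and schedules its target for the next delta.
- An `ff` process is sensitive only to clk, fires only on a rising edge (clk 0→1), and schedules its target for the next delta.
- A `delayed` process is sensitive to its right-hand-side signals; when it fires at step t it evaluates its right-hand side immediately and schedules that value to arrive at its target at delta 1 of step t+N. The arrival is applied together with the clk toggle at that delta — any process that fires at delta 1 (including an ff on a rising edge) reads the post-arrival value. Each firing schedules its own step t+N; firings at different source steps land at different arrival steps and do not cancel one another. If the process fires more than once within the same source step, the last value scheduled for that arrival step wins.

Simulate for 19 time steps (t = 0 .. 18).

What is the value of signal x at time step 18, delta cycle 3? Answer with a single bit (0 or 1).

0

t0.Δ0 p=1 y=1 u=0 x=1 v=0 q=0 clk=0 r=1
t0.Δ1 p=1 y=1 u=0 x=1 v=0 q=0 clk=1 r=1
t0.Δ2 p=0 y=1 u=0 x=1 v=0 q=0 clk=1 r=1
t0.Δ3 p=0 y=1 u=0 x=1 v=1 q=0 clk=1 r=1
t0.Δ4 p=0 y=1 u=0 x=0 v=1 q=0 clk=1 r=1
t1.Δ0 p=0 y=1 u=0 x=0 v=1 q=0 clk=1 r=1
t1.Δ1 p=0 y=1 u=0 x=0 v=1 q=0 clk=0 r=1
t2.Δ0 p=0 y=1 u=0 x=0 v=1 q=0 clk=0 r=1
t2.Δ1 p=0 y=1 u=0 x=0 v=1 q=0 clk=1 r=1
t2.Δ2 p=1 y=1 u=0 x=0 v=1 q=0 clk=1 r=1
t2.Δ3 p=1 y=1 u=0 x=0 v=0 q=0 clk=1 r=1
t2.Δ4 p=1 y=1 u=0 x=1 v=0 q=0 clk=1 r=1
t3.Δ0 p=1 y=1 u=0 x=1 v=0 q=0 clk=1 r=1
t3.Δ1 p=1 y=1 u=0 x=1 v=0 q=0 clk=0 r=1
t4.Δ0 p=1 y=1 u=0 x=1 v=0 q=0 clk=0 r=1
t4.Δ1 p=1 y=1 u=0 x=1 v=0 q=0 clk=1 r=1
t4.Δ2 p=0 y=1 u=0 x=1 v=0 q=0 clk=1 r=1
t4.Δ3 p=0 y=1 u=0 x=1 v=1 q=0 clk=1 r=1
t4.Δ4 p=0 y=1 u=0 x=0 v=1 q=0 clk=1 r=1
t5.Δ0 p=0 y=1 u=0 x=0 v=1 q=0 clk=1 r=1
t5.Δ1 p=0 y=1 u=0 x=0 v=1 q=0 clk=0 r=1
t6.Δ0 p=0 y=1 u=0 x=0 v=1 q=0 clk=0 r=1
t6.Δ1 p=0 y=1 u=0 x=0 v=1 q=0 clk=1 r=1
t6.Δ2 p=1 y=1 u=0 x=0 v=1 q=0 clk=1 r=1
t6.Δ3 p=1 y=1 u=0 x=0 v=0 q=0 clk=1 r=1
t6.Δ4 p=1 y=1 u=0 x=1 v=0 q=0 clk=1 r=1
t7.Δ0 p=1 y=1 u=0 x=1 v=0 q=0 clk=1 r=1
t7.Δ1 p=1 y=1 u=0 x=1 v=0 q=0 clk=0 r=1
t8.Δ0 p=1 y=1 u=0 x=1 v=0 q=0 clk=0 r=1
t8.Δ1 p=1 y=1 u=0 x=1 v=0 q=0 clk=1 r=1
t8.Δ2 p=0 y=1 u=0 x=1 v=0 q=0 clk=1 r=1
t8.Δ3 p=0 y=1 u=0 x=1 v=1 q=0 clk=1 r=1
t8.Δ4 p=0 y=1 u=0 x=0 v=1 q=0 clk=1 r=1
t9.Δ0 p=0 y=1 u=0 x=0 v=1 q=0 clk=1 r=1
t9.Δ1 p=0 y=1 u=0 x=0 v=1 q=0 clk=0 r=1
t10.Δ0 p=0 y=1 u=0 x=0 v=1 q=0 clk=0 r=1
t10.Δ1 p=0 y=1 u=0 x=0 v=1 q=0 clk=1 r=1
t10.Δ2 p=1 y=1 u=0 x=0 v=1 q=0 clk=1 r=1
t10.Δ3 p=1 y=1 u=0 x=0 v=0 q=0 clk=1 r=1
t10.Δ4 p=1 y=1 u=0 x=1 v=0 q=0 clk=1 r=1
t11.Δ0 p=1 y=1 u=0 x=1 v=0 q=0 clk=1 r=1
t11.Δ1 p=1 y=1 u=0 x=1 v=0 q=0 clk=0 r=1
t12.Δ0 p=1 y=1 u=0 x=1 v=0 q=0 clk=0 r=1
t12.Δ1 p=1 y=1 u=0 x=1 v=0 q=0 clk=1 r=1
t12.Δ2 p=0 y=1 u=0 x=1 v=0 q=0 clk=1 r=1
t12.Δ3 p=0 y=1 u=0 x=1 v=1 q=0 clk=1 r=1
t12.Δ4 p=0 y=1 u=0 x=0 v=1 q=0 clk=1 r=1
t13.Δ0 p=0 y=1 u=0 x=0 v=1 q=0 clk=1 r=1
t13.Δ1 p=0 y=1 u=0 x=0 v=1 q=0 clk=0 r=1
t14.Δ0 p=0 y=1 u=0 x=0 v=1 q=0 clk=0 r=1
t14.Δ1 p=0 y=1 u=0 x=0 v=1 q=0 clk=1 r=1
t14.Δ2 p=1 y=1 u=0 x=0 v=1 q=0 clk=1 r=1
t14.Δ3 p=1 y=1 u=0 x=0 v=0 q=0 clk=1 r=1
t14.Δ4 p=1 y=1 u=0 x=1 v=0 q=0 clk=1 r=1
t15.Δ0 p=1 y=1 u=0 x=1 v=0 q=0 clk=1 r=1
t15.Δ1 p=1 y=1 u=0 x=1 v=0 q=0 clk=0 r=1
t16.Δ0 p=1 y=1 u=0 x=1 v=0 q=0 clk=0 r=1
t16.Δ1 p=1 y=1 u=0 x=1 v=0 q=0 clk=1 r=1
t16.Δ2 p=0 y=1 u=0 x=1 v=0 q=0 clk=1 r=1
t16.Δ3 p=0 y=1 u=0 x=1 v=1 q=0 clk=1 r=1
t16.Δ4 p=0 y=1 u=0 x=0 v=1 q=0 clk=1 r=1
t17.Δ0 p=0 y=1 u=0 x=0 v=1 q=0 clk=1 r=1
t17.Δ1 p=0 y=1 u=0 x=0 v=1 q=0 clk=0 r=1
t18.Δ0 p=0 y=1 u=0 x=0 v=1 q=0 clk=0 r=1
t18.Δ1 p=0 y=1 u=0 x=0 v=1 q=0 clk=1 r=1
t18.Δ2 p=1 y=1 u=0 x=0 v=1 q=0 clk=1 r=1
t18.Δ3 p=1 y=1 u=0 x=0 v=0 q=0 clk=1 r=1
t18.Δ4 p=1 y=1 u=0 x=1 v=0 q=0 clk=1 r=1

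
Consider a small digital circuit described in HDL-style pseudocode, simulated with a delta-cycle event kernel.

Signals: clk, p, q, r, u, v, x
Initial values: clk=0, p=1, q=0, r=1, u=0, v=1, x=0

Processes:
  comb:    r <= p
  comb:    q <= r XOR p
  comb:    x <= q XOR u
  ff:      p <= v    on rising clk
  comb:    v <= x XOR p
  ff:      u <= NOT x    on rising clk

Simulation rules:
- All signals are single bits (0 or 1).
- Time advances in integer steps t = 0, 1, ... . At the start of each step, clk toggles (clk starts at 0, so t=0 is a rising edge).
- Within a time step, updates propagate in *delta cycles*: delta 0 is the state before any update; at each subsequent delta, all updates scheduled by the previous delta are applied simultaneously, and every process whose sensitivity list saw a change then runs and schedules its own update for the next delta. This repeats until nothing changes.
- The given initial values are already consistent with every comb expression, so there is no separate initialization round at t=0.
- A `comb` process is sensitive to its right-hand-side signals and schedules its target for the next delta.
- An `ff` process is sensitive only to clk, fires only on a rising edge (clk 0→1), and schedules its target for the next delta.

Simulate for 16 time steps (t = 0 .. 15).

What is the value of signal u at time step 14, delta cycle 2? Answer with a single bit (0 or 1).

[bits: r,v,p,q,clk,x,u]
t=0: Δ0=1110000 Δ1=1110100 Δ2=1110101 Δ3=1110111 Δ4=1010111 | 4Δ
t=1: Δ0=1010111 Δ1=1010011 | 1Δ
t=2: Δ0=1010011 Δ1=1010111 Δ2=1000110 Δ3=0101100 Δ4=0000110 Δ5=0100100 Δ6=0000100 | 6Δ
t=3: Δ0=0000100 Δ1=0000000 | 1Δ
t=4: Δ0=0000000 Δ1=0000100 Δ2=0000101 Δ3=0000111 Δ4=0100111 | 4Δ
t=5: Δ0=0100111 Δ1=0100011 | 1Δ
t=6: Δ0=0100011 Δ1=0100111 Δ2=0110110 Δ3=1011100 Δ4=1110110 Δ5=1010100 Δ6=1110100 | 6Δ
t=7: Δ0=1110100 Δ1=1110000 | 1Δ
t=8: Δ0=1110000 Δ1=1110100 Δ2=1110101 Δ3=1110111 Δ4=1010111 | 4Δ
t=9: Δ0=1010111 Δ1=1010011 | 1Δ
t=10: Δ0=1010011 Δ1=1010111 Δ2=1000110 Δ3=0101100 Δ4=0000110 Δ5=0100100 Δ6=0000100 | 6Δ
t=11: Δ0=0000100 Δ1=0000000 | 1Δ
t=12: Δ0=0000000 Δ1=0000100 Δ2=0000101 Δ3=0000111 Δ4=0100111 | 4Δ
t=13: Δ0=0100111 Δ1=0100011 | 1Δ
t=14: Δ0=0100011 Δ1=0100111 Δ2=0110110 Δ3=1011100 Δ4=1110110 Δ5=1010100 Δ6=1110100 | 6Δ
t=15: Δ0=1110100 Δ1=1110000 | 1Δ

0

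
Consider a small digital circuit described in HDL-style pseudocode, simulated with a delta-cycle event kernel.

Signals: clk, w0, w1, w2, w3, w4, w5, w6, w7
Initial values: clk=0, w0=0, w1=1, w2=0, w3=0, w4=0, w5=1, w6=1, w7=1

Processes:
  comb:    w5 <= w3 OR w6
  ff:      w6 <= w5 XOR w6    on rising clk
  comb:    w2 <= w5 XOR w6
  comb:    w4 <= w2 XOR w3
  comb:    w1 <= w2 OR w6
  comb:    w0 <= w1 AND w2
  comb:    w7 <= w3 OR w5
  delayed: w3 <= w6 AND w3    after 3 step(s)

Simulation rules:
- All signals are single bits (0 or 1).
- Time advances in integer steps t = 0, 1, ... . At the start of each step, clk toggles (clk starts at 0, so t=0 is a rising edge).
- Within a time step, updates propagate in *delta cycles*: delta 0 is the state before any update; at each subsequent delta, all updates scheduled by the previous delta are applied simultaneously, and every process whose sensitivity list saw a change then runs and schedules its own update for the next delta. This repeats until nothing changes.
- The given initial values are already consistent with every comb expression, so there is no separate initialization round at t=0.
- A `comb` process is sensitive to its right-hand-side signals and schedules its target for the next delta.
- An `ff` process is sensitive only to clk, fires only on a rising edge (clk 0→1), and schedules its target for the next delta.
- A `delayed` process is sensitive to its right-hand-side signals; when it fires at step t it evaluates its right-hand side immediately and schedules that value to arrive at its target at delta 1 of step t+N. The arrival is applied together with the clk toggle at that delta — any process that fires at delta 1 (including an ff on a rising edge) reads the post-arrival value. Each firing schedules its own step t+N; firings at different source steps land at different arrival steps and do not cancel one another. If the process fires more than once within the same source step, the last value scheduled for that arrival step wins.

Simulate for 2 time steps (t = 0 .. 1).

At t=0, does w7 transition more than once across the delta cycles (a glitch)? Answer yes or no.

no

t=0 Δ0: w6=1 w5=1 w0=0 w2=0 w3=0 w4=0 clk=0 w7=1 w1=1
  Δ1: clk:0→1
  Δ2: w6:1→0
  Δ3: w5:1→0, w2:0→1, w1:1→0
  Δ4: w2:1→0, w4:0→1, w7:1→0, w1:0→1
  Δ5: w4:1→0, w1:1→0
  (5Δ to stable)
t=1 Δ0: w6=0 w5=0 w0=0 w2=0 w3=0 w4=0 clk=1 w7=0 w1=0
  Δ1: clk:1→0
  (1Δ to stable)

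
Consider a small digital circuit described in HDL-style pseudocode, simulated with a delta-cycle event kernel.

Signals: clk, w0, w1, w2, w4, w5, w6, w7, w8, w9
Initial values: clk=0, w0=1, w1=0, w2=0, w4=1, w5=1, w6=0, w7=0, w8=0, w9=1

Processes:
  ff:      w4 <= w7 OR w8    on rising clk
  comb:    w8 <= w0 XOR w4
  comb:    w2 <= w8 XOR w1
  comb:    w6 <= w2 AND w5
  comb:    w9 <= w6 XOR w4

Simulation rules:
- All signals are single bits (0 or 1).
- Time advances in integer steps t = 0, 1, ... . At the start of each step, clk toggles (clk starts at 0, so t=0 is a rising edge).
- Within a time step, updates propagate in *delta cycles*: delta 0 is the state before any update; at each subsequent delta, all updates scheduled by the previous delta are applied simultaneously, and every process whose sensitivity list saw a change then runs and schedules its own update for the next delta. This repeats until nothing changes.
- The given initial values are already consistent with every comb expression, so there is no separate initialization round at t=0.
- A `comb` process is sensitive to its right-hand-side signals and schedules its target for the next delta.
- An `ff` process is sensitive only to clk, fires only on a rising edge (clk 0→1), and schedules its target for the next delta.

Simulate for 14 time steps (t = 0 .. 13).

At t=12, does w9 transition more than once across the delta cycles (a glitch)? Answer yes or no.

t0.Δ0 w2=0 w8=0 w4=1 w1=0 w5=1 clk=0 w9=1 w0=1 w6=0 w7=0
t0.Δ1 w2=0 w8=0 w4=1 w1=0 w5=1 clk=1 w9=1 w0=1 w6=0 w7=0
t0.Δ2 w2=0 w8=0 w4=0 w1=0 w5=1 clk=1 w9=1 w0=1 w6=0 w7=0
t0.Δ3 w2=0 w8=1 w4=0 w1=0 w5=1 clk=1 w9=0 w0=1 w6=0 w7=0
t0.Δ4 w2=1 w8=1 w4=0 w1=0 w5=1 clk=1 w9=0 w0=1 w6=0 w7=0
t0.Δ5 w2=1 w8=1 w4=0 w1=0 w5=1 clk=1 w9=0 w0=1 w6=1 w7=0
t0.Δ6 w2=1 w8=1 w4=0 w1=0 w5=1 clk=1 w9=1 w0=1 w6=1 w7=0
t1.Δ0 w2=1 w8=1 w4=0 w1=0 w5=1 clk=1 w9=1 w0=1 w6=1 w7=0
t1.Δ1 w2=1 w8=1 w4=0 w1=0 w5=1 clk=0 w9=1 w0=1 w6=1 w7=0
t2.Δ0 w2=1 w8=1 w4=0 w1=0 w5=1 clk=0 w9=1 w0=1 w6=1 w7=0
t2.Δ1 w2=1 w8=1 w4=0 w1=0 w5=1 clk=1 w9=1 w0=1 w6=1 w7=0
t2.Δ2 w2=1 w8=1 w4=1 w1=0 w5=1 clk=1 w9=1 w0=1 w6=1 w7=0
t2.Δ3 w2=1 w8=0 w4=1 w1=0 w5=1 clk=1 w9=0 w0=1 w6=1 w7=0
t2.Δ4 w2=0 w8=0 w4=1 w1=0 w5=1 clk=1 w9=0 w0=1 w6=1 w7=0
t2.Δ5 w2=0 w8=0 w4=1 w1=0 w5=1 clk=1 w9=0 w0=1 w6=0 w7=0
t2.Δ6 w2=0 w8=0 w4=1 w1=0 w5=1 clk=1 w9=1 w0=1 w6=0 w7=0
t3.Δ0 w2=0 w8=0 w4=1 w1=0 w5=1 clk=1 w9=1 w0=1 w6=0 w7=0
t3.Δ1 w2=0 w8=0 w4=1 w1=0 w5=1 clk=0 w9=1 w0=1 w6=0 w7=0
t4.Δ0 w2=0 w8=0 w4=1 w1=0 w5=1 clk=0 w9=1 w0=1 w6=0 w7=0
t4.Δ1 w2=0 w8=0 w4=1 w1=0 w5=1 clk=1 w9=1 w0=1 w6=0 w7=0
t4.Δ2 w2=0 w8=0 w4=0 w1=0 w5=1 clk=1 w9=1 w0=1 w6=0 w7=0
t4.Δ3 w2=0 w8=1 w4=0 w1=0 w5=1 clk=1 w9=0 w0=1 w6=0 w7=0
t4.Δ4 w2=1 w8=1 w4=0 w1=0 w5=1 clk=1 w9=0 w0=1 w6=0 w7=0
t4.Δ5 w2=1 w8=1 w4=0 w1=0 w5=1 clk=1 w9=0 w0=1 w6=1 w7=0
t4.Δ6 w2=1 w8=1 w4=0 w1=0 w5=1 clk=1 w9=1 w0=1 w6=1 w7=0
t5.Δ0 w2=1 w8=1 w4=0 w1=0 w5=1 clk=1 w9=1 w0=1 w6=1 w7=0
t5.Δ1 w2=1 w8=1 w4=0 w1=0 w5=1 clk=0 w9=1 w0=1 w6=1 w7=0
t6.Δ0 w2=1 w8=1 w4=0 w1=0 w5=1 clk=0 w9=1 w0=1 w6=1 w7=0
t6.Δ1 w2=1 w8=1 w4=0 w1=0 w5=1 clk=1 w9=1 w0=1 w6=1 w7=0
t6.Δ2 w2=1 w8=1 w4=1 w1=0 w5=1 clk=1 w9=1 w0=1 w6=1 w7=0
t6.Δ3 w2=1 w8=0 w4=1 w1=0 w5=1 clk=1 w9=0 w0=1 w6=1 w7=0
t6.Δ4 w2=0 w8=0 w4=1 w1=0 w5=1 clk=1 w9=0 w0=1 w6=1 w7=0
t6.Δ5 w2=0 w8=0 w4=1 w1=0 w5=1 clk=1 w9=0 w0=1 w6=0 w7=0
t6.Δ6 w2=0 w8=0 w4=1 w1=0 w5=1 clk=1 w9=1 w0=1 w6=0 w7=0
t7.Δ0 w2=0 w8=0 w4=1 w1=0 w5=1 clk=1 w9=1 w0=1 w6=0 w7=0
t7.Δ1 w2=0 w8=0 w4=1 w1=0 w5=1 clk=0 w9=1 w0=1 w6=0 w7=0
t8.Δ0 w2=0 w8=0 w4=1 w1=0 w5=1 clk=0 w9=1 w0=1 w6=0 w7=0
t8.Δ1 w2=0 w8=0 w4=1 w1=0 w5=1 clk=1 w9=1 w0=1 w6=0 w7=0
t8.Δ2 w2=0 w8=0 w4=0 w1=0 w5=1 clk=1 w9=1 w0=1 w6=0 w7=0
t8.Δ3 w2=0 w8=1 w4=0 w1=0 w5=1 clk=1 w9=0 w0=1 w6=0 w7=0
t8.Δ4 w2=1 w8=1 w4=0 w1=0 w5=1 clk=1 w9=0 w0=1 w6=0 w7=0
t8.Δ5 w2=1 w8=1 w4=0 w1=0 w5=1 clk=1 w9=0 w0=1 w6=1 w7=0
t8.Δ6 w2=1 w8=1 w4=0 w1=0 w5=1 clk=1 w9=1 w0=1 w6=1 w7=0
t9.Δ0 w2=1 w8=1 w4=0 w1=0 w5=1 clk=1 w9=1 w0=1 w6=1 w7=0
t9.Δ1 w2=1 w8=1 w4=0 w1=0 w5=1 clk=0 w9=1 w0=1 w6=1 w7=0
t10.Δ0 w2=1 w8=1 w4=0 w1=0 w5=1 clk=0 w9=1 w0=1 w6=1 w7=0
t10.Δ1 w2=1 w8=1 w4=0 w1=0 w5=1 clk=1 w9=1 w0=1 w6=1 w7=0
t10.Δ2 w2=1 w8=1 w4=1 w1=0 w5=1 clk=1 w9=1 w0=1 w6=1 w7=0
t10.Δ3 w2=1 w8=0 w4=1 w1=0 w5=1 clk=1 w9=0 w0=1 w6=1 w7=0
t10.Δ4 w2=0 w8=0 w4=1 w1=0 w5=1 clk=1 w9=0 w0=1 w6=1 w7=0
t10.Δ5 w2=0 w8=0 w4=1 w1=0 w5=1 clk=1 w9=0 w0=1 w6=0 w7=0
t10.Δ6 w2=0 w8=0 w4=1 w1=0 w5=1 clk=1 w9=1 w0=1 w6=0 w7=0
t11.Δ0 w2=0 w8=0 w4=1 w1=0 w5=1 clk=1 w9=1 w0=1 w6=0 w7=0
t11.Δ1 w2=0 w8=0 w4=1 w1=0 w5=1 clk=0 w9=1 w0=1 w6=0 w7=0
t12.Δ0 w2=0 w8=0 w4=1 w1=0 w5=1 clk=0 w9=1 w0=1 w6=0 w7=0
t12.Δ1 w2=0 w8=0 w4=1 w1=0 w5=1 clk=1 w9=1 w0=1 w6=0 w7=0
t12.Δ2 w2=0 w8=0 w4=0 w1=0 w5=1 clk=1 w9=1 w0=1 w6=0 w7=0
t12.Δ3 w2=0 w8=1 w4=0 w1=0 w5=1 clk=1 w9=0 w0=1 w6=0 w7=0
t12.Δ4 w2=1 w8=1 w4=0 w1=0 w5=1 clk=1 w9=0 w0=1 w6=0 w7=0
t12.Δ5 w2=1 w8=1 w4=0 w1=0 w5=1 clk=1 w9=0 w0=1 w6=1 w7=0
t12.Δ6 w2=1 w8=1 w4=0 w1=0 w5=1 clk=1 w9=1 w0=1 w6=1 w7=0
t13.Δ0 w2=1 w8=1 w4=0 w1=0 w5=1 clk=1 w9=1 w0=1 w6=1 w7=0
t13.Δ1 w2=1 w8=1 w4=0 w1=0 w5=1 clk=0 w9=1 w0=1 w6=1 w7=0

yes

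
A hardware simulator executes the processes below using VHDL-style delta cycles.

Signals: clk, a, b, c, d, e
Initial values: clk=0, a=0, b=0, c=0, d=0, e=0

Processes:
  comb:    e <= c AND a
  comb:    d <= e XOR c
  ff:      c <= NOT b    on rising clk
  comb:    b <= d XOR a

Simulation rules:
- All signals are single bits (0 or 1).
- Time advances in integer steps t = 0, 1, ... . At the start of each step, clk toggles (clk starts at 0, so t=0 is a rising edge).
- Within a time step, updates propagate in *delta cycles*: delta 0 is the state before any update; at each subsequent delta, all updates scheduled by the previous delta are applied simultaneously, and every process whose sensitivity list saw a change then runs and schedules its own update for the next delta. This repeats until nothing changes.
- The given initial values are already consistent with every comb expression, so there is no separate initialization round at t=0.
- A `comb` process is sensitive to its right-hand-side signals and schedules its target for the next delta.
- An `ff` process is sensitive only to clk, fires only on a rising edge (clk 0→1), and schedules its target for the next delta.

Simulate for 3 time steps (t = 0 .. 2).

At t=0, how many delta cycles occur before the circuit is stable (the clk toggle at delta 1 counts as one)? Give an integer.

[bits: c,d,clk,e,b,a]
t=0: Δ0=000000 Δ1=001000 Δ2=101000 Δ3=111000 Δ4=111010 | 4Δ
t=1: Δ0=111010 Δ1=110010 | 1Δ
t=2: Δ0=110010 Δ1=111010 Δ2=011010 Δ3=001010 Δ4=001000 | 4Δ

4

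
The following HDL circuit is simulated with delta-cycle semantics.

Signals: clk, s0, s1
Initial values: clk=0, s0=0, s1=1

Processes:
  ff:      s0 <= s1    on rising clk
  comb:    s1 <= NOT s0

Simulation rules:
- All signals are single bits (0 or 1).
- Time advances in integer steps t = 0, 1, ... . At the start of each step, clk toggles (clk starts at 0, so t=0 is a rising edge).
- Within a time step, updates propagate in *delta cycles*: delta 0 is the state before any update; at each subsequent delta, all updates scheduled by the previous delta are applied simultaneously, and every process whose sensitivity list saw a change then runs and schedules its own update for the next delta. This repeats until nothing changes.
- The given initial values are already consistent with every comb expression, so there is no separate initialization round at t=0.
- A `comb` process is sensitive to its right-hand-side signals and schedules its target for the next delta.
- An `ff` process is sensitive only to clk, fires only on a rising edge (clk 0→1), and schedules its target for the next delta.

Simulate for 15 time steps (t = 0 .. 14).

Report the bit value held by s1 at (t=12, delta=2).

1

t0.Δ0 s1=1 s0=0 clk=0
t0.Δ1 s1=1 s0=0 clk=1
t0.Δ2 s1=1 s0=1 clk=1
t0.Δ3 s1=0 s0=1 clk=1
t1.Δ0 s1=0 s0=1 clk=1
t1.Δ1 s1=0 s0=1 clk=0
t2.Δ0 s1=0 s0=1 clk=0
t2.Δ1 s1=0 s0=1 clk=1
t2.Δ2 s1=0 s0=0 clk=1
t2.Δ3 s1=1 s0=0 clk=1
t3.Δ0 s1=1 s0=0 clk=1
t3.Δ1 s1=1 s0=0 clk=0
t4.Δ0 s1=1 s0=0 clk=0
t4.Δ1 s1=1 s0=0 clk=1
t4.Δ2 s1=1 s0=1 clk=1
t4.Δ3 s1=0 s0=1 clk=1
t5.Δ0 s1=0 s0=1 clk=1
t5.Δ1 s1=0 s0=1 clk=0
t6.Δ0 s1=0 s0=1 clk=0
t6.Δ1 s1=0 s0=1 clk=1
t6.Δ2 s1=0 s0=0 clk=1
t6.Δ3 s1=1 s0=0 clk=1
t7.Δ0 s1=1 s0=0 clk=1
t7.Δ1 s1=1 s0=0 clk=0
t8.Δ0 s1=1 s0=0 clk=0
t8.Δ1 s1=1 s0=0 clk=1
t8.Δ2 s1=1 s0=1 clk=1
t8.Δ3 s1=0 s0=1 clk=1
t9.Δ0 s1=0 s0=1 clk=1
t9.Δ1 s1=0 s0=1 clk=0
t10.Δ0 s1=0 s0=1 clk=0
t10.Δ1 s1=0 s0=1 clk=1
t10.Δ2 s1=0 s0=0 clk=1
t10.Δ3 s1=1 s0=0 clk=1
t11.Δ0 s1=1 s0=0 clk=1
t11.Δ1 s1=1 s0=0 clk=0
t12.Δ0 s1=1 s0=0 clk=0
t12.Δ1 s1=1 s0=0 clk=1
t12.Δ2 s1=1 s0=1 clk=1
t12.Δ3 s1=0 s0=1 clk=1
t13.Δ0 s1=0 s0=1 clk=1
t13.Δ1 s1=0 s0=1 clk=0
t14.Δ0 s1=0 s0=1 clk=0
t14.Δ1 s1=0 s0=1 clk=1
t14.Δ2 s1=0 s0=0 clk=1
t14.Δ3 s1=1 s0=0 clk=1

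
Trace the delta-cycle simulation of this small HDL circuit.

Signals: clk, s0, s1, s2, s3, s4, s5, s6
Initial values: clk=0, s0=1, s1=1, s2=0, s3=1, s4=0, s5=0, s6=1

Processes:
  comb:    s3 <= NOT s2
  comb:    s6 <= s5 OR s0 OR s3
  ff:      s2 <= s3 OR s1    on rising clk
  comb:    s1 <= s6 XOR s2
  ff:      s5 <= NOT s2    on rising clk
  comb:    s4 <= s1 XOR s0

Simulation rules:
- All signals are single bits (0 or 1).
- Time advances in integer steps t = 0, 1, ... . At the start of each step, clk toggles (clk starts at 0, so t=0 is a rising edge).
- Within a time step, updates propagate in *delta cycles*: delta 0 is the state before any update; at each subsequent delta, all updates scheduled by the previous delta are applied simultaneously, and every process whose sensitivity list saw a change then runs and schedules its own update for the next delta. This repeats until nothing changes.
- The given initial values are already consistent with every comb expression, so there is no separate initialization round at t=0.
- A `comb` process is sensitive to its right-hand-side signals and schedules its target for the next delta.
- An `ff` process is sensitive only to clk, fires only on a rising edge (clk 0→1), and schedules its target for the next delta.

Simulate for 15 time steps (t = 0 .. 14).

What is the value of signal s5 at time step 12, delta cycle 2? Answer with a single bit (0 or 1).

t0.Δ0 s3=1 s2=0 s4=0 clk=0 s0=1 s1=1 s6=1 s5=0
t0.Δ1 s3=1 s2=0 s4=0 clk=1 s0=1 s1=1 s6=1 s5=0
t0.Δ2 s3=1 s2=1 s4=0 clk=1 s0=1 s1=1 s6=1 s5=1
t0.Δ3 s3=0 s2=1 s4=0 clk=1 s0=1 s1=0 s6=1 s5=1
t0.Δ4 s3=0 s2=1 s4=1 clk=1 s0=1 s1=0 s6=1 s5=1
t1.Δ0 s3=0 s2=1 s4=1 clk=1 s0=1 s1=0 s6=1 s5=1
t1.Δ1 s3=0 s2=1 s4=1 clk=0 s0=1 s1=0 s6=1 s5=1
t2.Δ0 s3=0 s2=1 s4=1 clk=0 s0=1 s1=0 s6=1 s5=1
t2.Δ1 s3=0 s2=1 s4=1 clk=1 s0=1 s1=0 s6=1 s5=1
t2.Δ2 s3=0 s2=0 s4=1 clk=1 s0=1 s1=0 s6=1 s5=0
t2.Δ3 s3=1 s2=0 s4=1 clk=1 s0=1 s1=1 s6=1 s5=0
t2.Δ4 s3=1 s2=0 s4=0 clk=1 s0=1 s1=1 s6=1 s5=0
t3.Δ0 s3=1 s2=0 s4=0 clk=1 s0=1 s1=1 s6=1 s5=0
t3.Δ1 s3=1 s2=0 s4=0 clk=0 s0=1 s1=1 s6=1 s5=0
t4.Δ0 s3=1 s2=0 s4=0 clk=0 s0=1 s1=1 s6=1 s5=0
t4.Δ1 s3=1 s2=0 s4=0 clk=1 s0=1 s1=1 s6=1 s5=0
t4.Δ2 s3=1 s2=1 s4=0 clk=1 s0=1 s1=1 s6=1 s5=1
t4.Δ3 s3=0 s2=1 s4=0 clk=1 s0=1 s1=0 s6=1 s5=1
t4.Δ4 s3=0 s2=1 s4=1 clk=1 s0=1 s1=0 s6=1 s5=1
t5.Δ0 s3=0 s2=1 s4=1 clk=1 s0=1 s1=0 s6=1 s5=1
t5.Δ1 s3=0 s2=1 s4=1 clk=0 s0=1 s1=0 s6=1 s5=1
t6.Δ0 s3=0 s2=1 s4=1 clk=0 s0=1 s1=0 s6=1 s5=1
t6.Δ1 s3=0 s2=1 s4=1 clk=1 s0=1 s1=0 s6=1 s5=1
t6.Δ2 s3=0 s2=0 s4=1 clk=1 s0=1 s1=0 s6=1 s5=0
t6.Δ3 s3=1 s2=0 s4=1 clk=1 s0=1 s1=1 s6=1 s5=0
t6.Δ4 s3=1 s2=0 s4=0 clk=1 s0=1 s1=1 s6=1 s5=0
t7.Δ0 s3=1 s2=0 s4=0 clk=1 s0=1 s1=1 s6=1 s5=0
t7.Δ1 s3=1 s2=0 s4=0 clk=0 s0=1 s1=1 s6=1 s5=0
t8.Δ0 s3=1 s2=0 s4=0 clk=0 s0=1 s1=1 s6=1 s5=0
t8.Δ1 s3=1 s2=0 s4=0 clk=1 s0=1 s1=1 s6=1 s5=0
t8.Δ2 s3=1 s2=1 s4=0 clk=1 s0=1 s1=1 s6=1 s5=1
t8.Δ3 s3=0 s2=1 s4=0 clk=1 s0=1 s1=0 s6=1 s5=1
t8.Δ4 s3=0 s2=1 s4=1 clk=1 s0=1 s1=0 s6=1 s5=1
t9.Δ0 s3=0 s2=1 s4=1 clk=1 s0=1 s1=0 s6=1 s5=1
t9.Δ1 s3=0 s2=1 s4=1 clk=0 s0=1 s1=0 s6=1 s5=1
t10.Δ0 s3=0 s2=1 s4=1 clk=0 s0=1 s1=0 s6=1 s5=1
t10.Δ1 s3=0 s2=1 s4=1 clk=1 s0=1 s1=0 s6=1 s5=1
t10.Δ2 s3=0 s2=0 s4=1 clk=1 s0=1 s1=0 s6=1 s5=0
t10.Δ3 s3=1 s2=0 s4=1 clk=1 s0=1 s1=1 s6=1 s5=0
t10.Δ4 s3=1 s2=0 s4=0 clk=1 s0=1 s1=1 s6=1 s5=0
t11.Δ0 s3=1 s2=0 s4=0 clk=1 s0=1 s1=1 s6=1 s5=0
t11.Δ1 s3=1 s2=0 s4=0 clk=0 s0=1 s1=1 s6=1 s5=0
t12.Δ0 s3=1 s2=0 s4=0 clk=0 s0=1 s1=1 s6=1 s5=0
t12.Δ1 s3=1 s2=0 s4=0 clk=1 s0=1 s1=1 s6=1 s5=0
t12.Δ2 s3=1 s2=1 s4=0 clk=1 s0=1 s1=1 s6=1 s5=1
t12.Δ3 s3=0 s2=1 s4=0 clk=1 s0=1 s1=0 s6=1 s5=1
t12.Δ4 s3=0 s2=1 s4=1 clk=1 s0=1 s1=0 s6=1 s5=1
t13.Δ0 s3=0 s2=1 s4=1 clk=1 s0=1 s1=0 s6=1 s5=1
t13.Δ1 s3=0 s2=1 s4=1 clk=0 s0=1 s1=0 s6=1 s5=1
t14.Δ0 s3=0 s2=1 s4=1 clk=0 s0=1 s1=0 s6=1 s5=1
t14.Δ1 s3=0 s2=1 s4=1 clk=1 s0=1 s1=0 s6=1 s5=1
t14.Δ2 s3=0 s2=0 s4=1 clk=1 s0=1 s1=0 s6=1 s5=0
t14.Δ3 s3=1 s2=0 s4=1 clk=1 s0=1 s1=1 s6=1 s5=0
t14.Δ4 s3=1 s2=0 s4=0 clk=1 s0=1 s1=1 s6=1 s5=0

1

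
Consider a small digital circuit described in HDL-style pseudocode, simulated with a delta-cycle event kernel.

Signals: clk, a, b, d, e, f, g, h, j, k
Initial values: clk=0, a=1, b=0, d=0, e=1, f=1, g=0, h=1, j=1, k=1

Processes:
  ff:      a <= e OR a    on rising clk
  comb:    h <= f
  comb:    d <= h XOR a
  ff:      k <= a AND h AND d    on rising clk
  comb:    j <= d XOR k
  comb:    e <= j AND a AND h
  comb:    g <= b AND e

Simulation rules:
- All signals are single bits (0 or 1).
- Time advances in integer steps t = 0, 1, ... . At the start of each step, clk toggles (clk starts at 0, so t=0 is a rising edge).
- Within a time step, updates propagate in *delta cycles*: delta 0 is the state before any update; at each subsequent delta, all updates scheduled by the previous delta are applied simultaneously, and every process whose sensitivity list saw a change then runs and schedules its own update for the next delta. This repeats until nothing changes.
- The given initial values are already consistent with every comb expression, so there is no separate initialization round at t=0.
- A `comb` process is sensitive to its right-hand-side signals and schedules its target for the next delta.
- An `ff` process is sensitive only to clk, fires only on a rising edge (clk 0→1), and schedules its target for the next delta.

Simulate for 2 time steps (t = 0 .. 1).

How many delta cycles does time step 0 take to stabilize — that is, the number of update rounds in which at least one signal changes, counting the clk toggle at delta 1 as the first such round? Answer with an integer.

4

[bits: clk,g,e,h,d,k,b,j,f,a]
t=0: Δ0=0011010111 Δ1=1011010111 Δ2=1011000111 Δ3=1011000011 Δ4=1001000011 | 4Δ
t=1: Δ0=1001000011 Δ1=0001000011 | 1Δ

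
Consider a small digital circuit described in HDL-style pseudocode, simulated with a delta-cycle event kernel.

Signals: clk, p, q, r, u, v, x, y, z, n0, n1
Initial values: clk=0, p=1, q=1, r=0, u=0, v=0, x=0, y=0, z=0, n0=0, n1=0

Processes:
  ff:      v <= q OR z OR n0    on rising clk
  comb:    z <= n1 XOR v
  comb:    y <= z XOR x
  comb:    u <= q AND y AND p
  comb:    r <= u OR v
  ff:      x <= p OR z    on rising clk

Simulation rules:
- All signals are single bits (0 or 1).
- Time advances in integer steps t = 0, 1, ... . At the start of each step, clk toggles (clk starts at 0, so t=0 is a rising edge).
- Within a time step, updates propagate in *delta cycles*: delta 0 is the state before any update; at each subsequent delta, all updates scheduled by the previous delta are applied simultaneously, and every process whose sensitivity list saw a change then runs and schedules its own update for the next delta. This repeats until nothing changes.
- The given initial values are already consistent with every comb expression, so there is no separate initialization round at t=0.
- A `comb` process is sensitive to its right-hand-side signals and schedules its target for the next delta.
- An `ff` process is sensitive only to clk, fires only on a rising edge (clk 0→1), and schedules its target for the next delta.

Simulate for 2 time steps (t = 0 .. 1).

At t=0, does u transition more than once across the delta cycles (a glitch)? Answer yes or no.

t0.Δ0 r=0 n0=0 p=1 clk=0 n1=0 x=0 y=0 u=0 z=0 q=1 v=0
t0.Δ1 r=0 n0=0 p=1 clk=1 n1=0 x=0 y=0 u=0 z=0 q=1 v=0
t0.Δ2 r=0 n0=0 p=1 clk=1 n1=0 x=1 y=0 u=0 z=0 q=1 v=1
t0.Δ3 r=1 n0=0 p=1 clk=1 n1=0 x=1 y=1 u=0 z=1 q=1 v=1
t0.Δ4 r=1 n0=0 p=1 clk=1 n1=0 x=1 y=0 u=1 z=1 q=1 v=1
t0.Δ5 r=1 n0=0 p=1 clk=1 n1=0 x=1 y=0 u=0 z=1 q=1 v=1
t1.Δ0 r=1 n0=0 p=1 clk=1 n1=0 x=1 y=0 u=0 z=1 q=1 v=1
t1.Δ1 r=1 n0=0 p=1 clk=0 n1=0 x=1 y=0 u=0 z=1 q=1 v=1

yes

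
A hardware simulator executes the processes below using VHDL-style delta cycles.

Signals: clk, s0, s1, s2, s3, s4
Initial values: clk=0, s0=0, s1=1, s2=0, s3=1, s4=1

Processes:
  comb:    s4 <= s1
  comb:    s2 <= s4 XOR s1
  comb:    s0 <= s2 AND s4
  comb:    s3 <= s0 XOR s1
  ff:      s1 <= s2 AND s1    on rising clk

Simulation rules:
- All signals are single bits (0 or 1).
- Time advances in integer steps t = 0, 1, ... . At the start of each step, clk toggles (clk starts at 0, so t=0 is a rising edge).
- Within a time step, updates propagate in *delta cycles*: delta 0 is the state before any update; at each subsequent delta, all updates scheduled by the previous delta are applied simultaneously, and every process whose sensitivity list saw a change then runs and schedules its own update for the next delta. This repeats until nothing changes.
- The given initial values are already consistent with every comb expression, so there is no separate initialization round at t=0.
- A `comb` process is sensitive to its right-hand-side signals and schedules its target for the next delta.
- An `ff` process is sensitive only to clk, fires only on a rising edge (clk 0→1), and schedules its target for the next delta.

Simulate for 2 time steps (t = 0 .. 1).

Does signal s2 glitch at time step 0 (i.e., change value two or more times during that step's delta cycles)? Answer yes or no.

t=0 Δ0: s3=1 s4=1 s1=1 s2=0 s0=0 clk=0
  Δ1: clk:0→1
  Δ2: s1:1→0
  Δ3: s3:1→0, s4:1→0, s2:0→1
  Δ4: s2:1→0
  (4Δ to stable)
t=1 Δ0: s3=0 s4=0 s1=0 s2=0 s0=0 clk=1
  Δ1: clk:1→0
  (1Δ to stable)

yes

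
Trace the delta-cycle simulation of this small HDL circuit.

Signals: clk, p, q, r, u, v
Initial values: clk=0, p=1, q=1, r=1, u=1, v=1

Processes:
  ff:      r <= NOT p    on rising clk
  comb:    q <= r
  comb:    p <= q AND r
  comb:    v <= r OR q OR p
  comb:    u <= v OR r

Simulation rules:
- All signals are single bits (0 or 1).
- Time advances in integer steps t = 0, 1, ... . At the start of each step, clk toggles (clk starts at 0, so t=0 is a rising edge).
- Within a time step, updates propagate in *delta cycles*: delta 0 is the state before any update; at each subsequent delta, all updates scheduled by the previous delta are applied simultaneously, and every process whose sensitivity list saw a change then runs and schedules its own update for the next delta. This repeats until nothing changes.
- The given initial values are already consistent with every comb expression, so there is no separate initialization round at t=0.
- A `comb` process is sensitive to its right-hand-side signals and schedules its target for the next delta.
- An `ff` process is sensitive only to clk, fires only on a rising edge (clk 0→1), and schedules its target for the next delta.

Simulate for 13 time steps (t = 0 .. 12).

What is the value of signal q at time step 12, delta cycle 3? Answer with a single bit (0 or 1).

t=0 Δ0: u=1 r=1 v=1 clk=0 q=1 p=1
  Δ1: clk:0→1
  Δ2: r:1→0
  Δ3: q:1→0, p:1→0
  Δ4: v:1→0
  Δ5: u:1→0
  (5Δ to stable)
t=1 Δ0: u=0 r=0 v=0 clk=1 q=0 p=0
  Δ1: clk:1→0
  (1Δ to stable)
t=2 Δ0: u=0 r=0 v=0 clk=0 q=0 p=0
  Δ1: clk:0→1
  Δ2: r:0→1
  Δ3: u:0→1, v:0→1, q:0→1
  Δ4: p:0→1
  (4Δ to stable)
t=3 Δ0: u=1 r=1 v=1 clk=1 q=1 p=1
  Δ1: clk:1→0
  (1Δ to stable)
t=4 Δ0: u=1 r=1 v=1 clk=0 q=1 p=1
  Δ1: clk:0→1
  Δ2: r:1→0
  Δ3: q:1→0, p:1→0
  Δ4: v:1→0
  Δ5: u:1→0
  (5Δ to stable)
t=5 Δ0: u=0 r=0 v=0 clk=1 q=0 p=0
  Δ1: clk:1→0
  (1Δ to stable)
t=6 Δ0: u=0 r=0 v=0 clk=0 q=0 p=0
  Δ1: clk:0→1
  Δ2: r:0→1
  Δ3: u:0→1, v:0→1, q:0→1
  Δ4: p:0→1
  (4Δ to stable)
t=7 Δ0: u=1 r=1 v=1 clk=1 q=1 p=1
  Δ1: clk:1→0
  (1Δ to stable)
t=8 Δ0: u=1 r=1 v=1 clk=0 q=1 p=1
  Δ1: clk:0→1
  Δ2: r:1→0
  Δ3: q:1→0, p:1→0
  Δ4: v:1→0
  Δ5: u:1→0
  (5Δ to stable)
t=9 Δ0: u=0 r=0 v=0 clk=1 q=0 p=0
  Δ1: clk:1→0
  (1Δ to stable)
t=10 Δ0: u=0 r=0 v=0 clk=0 q=0 p=0
  Δ1: clk:0→1
  Δ2: r:0→1
  Δ3: u:0→1, v:0→1, q:0→1
  Δ4: p:0→1
  (4Δ to stable)
t=11 Δ0: u=1 r=1 v=1 clk=1 q=1 p=1
  Δ1: clk:1→0
  (1Δ to stable)
t=12 Δ0: u=1 r=1 v=1 clk=0 q=1 p=1
  Δ1: clk:0→1
  Δ2: r:1→0
  Δ3: q:1→0, p:1→0
  Δ4: v:1→0
  Δ5: u:1→0
  (5Δ to stable)

0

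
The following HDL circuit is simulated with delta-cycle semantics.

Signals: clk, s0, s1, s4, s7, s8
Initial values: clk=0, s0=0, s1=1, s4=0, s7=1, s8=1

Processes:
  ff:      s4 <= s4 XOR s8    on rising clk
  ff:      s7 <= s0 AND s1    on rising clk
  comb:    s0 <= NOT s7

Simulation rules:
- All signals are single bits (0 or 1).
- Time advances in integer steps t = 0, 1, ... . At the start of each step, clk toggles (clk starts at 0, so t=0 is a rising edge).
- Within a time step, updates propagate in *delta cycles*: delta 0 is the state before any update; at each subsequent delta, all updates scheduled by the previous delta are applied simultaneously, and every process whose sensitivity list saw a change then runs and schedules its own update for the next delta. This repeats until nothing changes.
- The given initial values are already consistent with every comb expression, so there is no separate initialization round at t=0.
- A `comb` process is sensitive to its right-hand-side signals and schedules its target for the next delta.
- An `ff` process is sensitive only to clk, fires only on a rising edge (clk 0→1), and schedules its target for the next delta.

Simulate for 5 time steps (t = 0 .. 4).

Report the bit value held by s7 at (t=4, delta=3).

t=0 Δ0: s4=0 s7=1 s1=1 s8=1 clk=0 s0=0
  Δ1: clk:0→1
  Δ2: s4:0→1, s7:1→0
  Δ3: s0:0→1
  (3Δ to stable)
t=1 Δ0: s4=1 s7=0 s1=1 s8=1 clk=1 s0=1
  Δ1: clk:1→0
  (1Δ to stable)
t=2 Δ0: s4=1 s7=0 s1=1 s8=1 clk=0 s0=1
  Δ1: clk:0→1
  Δ2: s4:1→0, s7:0→1
  Δ3: s0:1→0
  (3Δ to stable)
t=3 Δ0: s4=0 s7=1 s1=1 s8=1 clk=1 s0=0
  Δ1: clk:1→0
  (1Δ to stable)
t=4 Δ0: s4=0 s7=1 s1=1 s8=1 clk=0 s0=0
  Δ1: clk:0→1
  Δ2: s4:0→1, s7:1→0
  Δ3: s0:0→1
  (3Δ to stable)

0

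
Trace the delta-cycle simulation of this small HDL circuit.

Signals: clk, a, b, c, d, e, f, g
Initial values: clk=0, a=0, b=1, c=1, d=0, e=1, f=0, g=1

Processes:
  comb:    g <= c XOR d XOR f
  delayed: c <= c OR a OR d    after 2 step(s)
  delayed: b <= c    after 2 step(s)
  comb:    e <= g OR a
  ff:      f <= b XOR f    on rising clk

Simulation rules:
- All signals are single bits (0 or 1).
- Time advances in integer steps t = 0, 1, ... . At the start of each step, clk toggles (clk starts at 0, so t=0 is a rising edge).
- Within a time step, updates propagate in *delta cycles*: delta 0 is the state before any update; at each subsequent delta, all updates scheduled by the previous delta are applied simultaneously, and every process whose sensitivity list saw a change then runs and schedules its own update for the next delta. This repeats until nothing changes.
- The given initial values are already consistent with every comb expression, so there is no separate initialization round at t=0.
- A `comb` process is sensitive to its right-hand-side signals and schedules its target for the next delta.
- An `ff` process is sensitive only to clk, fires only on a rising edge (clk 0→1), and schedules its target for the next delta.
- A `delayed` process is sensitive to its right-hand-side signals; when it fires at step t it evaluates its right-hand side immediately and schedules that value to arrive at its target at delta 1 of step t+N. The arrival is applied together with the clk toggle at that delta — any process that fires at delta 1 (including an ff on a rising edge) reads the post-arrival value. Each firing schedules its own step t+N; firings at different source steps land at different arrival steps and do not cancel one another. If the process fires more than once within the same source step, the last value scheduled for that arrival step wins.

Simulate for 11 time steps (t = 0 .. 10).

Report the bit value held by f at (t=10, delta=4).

0

[bits: a,b,e,c,clk,f,g,d]
t=0: Δ0=01110010 Δ1=01111010 Δ2=01111110 Δ3=01111100 Δ4=01011100 | 4Δ
t=1: Δ0=01011100 Δ1=01010100 | 1Δ
t=2: Δ0=01010100 Δ1=01011100 Δ2=01011000 Δ3=01011010 Δ4=01111010 | 4Δ
t=3: Δ0=01111010 Δ1=01110010 | 1Δ
t=4: Δ0=01110010 Δ1=01111010 Δ2=01111110 Δ3=01111100 Δ4=01011100 | 4Δ
t=5: Δ0=01011100 Δ1=01010100 | 1Δ
t=6: Δ0=01010100 Δ1=01011100 Δ2=01011000 Δ3=01011010 Δ4=01111010 | 4Δ
t=7: Δ0=01111010 Δ1=01110010 | 1Δ
t=8: Δ0=01110010 Δ1=01111010 Δ2=01111110 Δ3=01111100 Δ4=01011100 | 4Δ
t=9: Δ0=01011100 Δ1=01010100 | 1Δ
t=10: Δ0=01010100 Δ1=01011100 Δ2=01011000 Δ3=01011010 Δ4=01111010 | 4Δ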